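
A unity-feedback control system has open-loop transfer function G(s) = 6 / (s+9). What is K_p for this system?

2/3

System type = 0 (no poles at s=0).
K_p = lim_{s→0} G(s) = 6 / (9) = 2/3.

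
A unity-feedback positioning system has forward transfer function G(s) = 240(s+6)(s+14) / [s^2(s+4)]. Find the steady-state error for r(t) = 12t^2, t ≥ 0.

1/210

G(s) has two factors of s in the denominator, so the system is type 2.
K_a = lim_{s→0} s^2·G(s) = 240·6·14 / (4) = 5040.
r(t) = 12t^2 gives R(s) = 24/s^3.
e_ss = 24/K_a = 24/5040 = 1/210.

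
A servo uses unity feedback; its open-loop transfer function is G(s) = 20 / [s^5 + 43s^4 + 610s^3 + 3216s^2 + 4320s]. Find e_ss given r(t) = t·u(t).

Lowest-order denominator term is 4320s, so the open loop has 1 pole at the origin → type 1 system.
K_v = lim_{s→0} s·G(s) = 20 / 4320 = 1/216.
e_ss = 1/K_v = 1/(1/216) = 216.

216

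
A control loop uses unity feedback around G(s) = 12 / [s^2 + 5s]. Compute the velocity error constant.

2.4

The denominator has no term below 5s — 1 pole at s=0, type 1.
K_v = lim_{s→0} s·G(s) = 12 / 5 = 2.4.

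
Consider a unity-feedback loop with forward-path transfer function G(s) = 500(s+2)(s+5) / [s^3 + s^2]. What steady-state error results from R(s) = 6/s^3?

Lowest-order denominator term is s^2, so the open loop has 2 poles at the origin → type 2 system.
K_a = lim_{s→0} s^2·G(s) = 500·2·5 / 1 = 5000.
r(t) = 3t^2 gives R(s) = 6/s^3.
e_ss = 6/K_a = 6/5000 = 0.0012.

0.0012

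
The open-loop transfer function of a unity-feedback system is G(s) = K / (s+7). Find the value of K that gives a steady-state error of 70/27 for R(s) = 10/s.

System type = 0 (no poles at s=0).
K_p = lim_{s→0} G(s) = K / (7) = (1/7)·K.
e_ss = 10/(1 + K_p) = 70/27 ⇒ 1 + (1/7)·K = 27/7 ⇒ K = 20.

20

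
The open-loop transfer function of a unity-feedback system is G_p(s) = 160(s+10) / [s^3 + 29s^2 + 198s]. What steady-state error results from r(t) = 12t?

1.485

The denominator has no term below 198s — 1 pole at s=0, type 1.
K_v = lim_{s→0} s·G_p(s) = 160·10 / 198 = 800/99.
e_ss = 12/K_v = 12/(800/99) = 1.485.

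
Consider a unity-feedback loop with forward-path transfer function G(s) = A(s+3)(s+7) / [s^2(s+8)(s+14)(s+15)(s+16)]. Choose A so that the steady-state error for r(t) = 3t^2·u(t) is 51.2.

150

System type = 2 (two poles at s=0).
K_a = lim_{s→0} s^2·G(s) = A·3·7 / (8·14·15·16) = (1/1280)·A.
e_ss = 6/K_a = 51.2 ⇒ K_a = 15/128 ⇒ A = (15/128)/(1/1280) = 150.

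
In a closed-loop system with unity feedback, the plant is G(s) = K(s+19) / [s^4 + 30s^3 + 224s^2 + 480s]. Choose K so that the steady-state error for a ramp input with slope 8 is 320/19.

12

Factoring s from the denominator leaves a polynomial with constant term 480, so the system is type 1.
K_v = lim_{s→0} s·G(s) = K·19 / 480 = (19/480)·K.
e_ss = 8/K_v = 320/19 ⇒ K_v = 0.475 ⇒ K = 0.475/(19/480) = 12.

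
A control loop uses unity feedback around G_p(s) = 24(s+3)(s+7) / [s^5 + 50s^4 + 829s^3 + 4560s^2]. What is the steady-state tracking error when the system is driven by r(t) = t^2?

The denominator has no term below 4560s^2 — 2 poles at s=0, type 2.
K_a = lim_{s→0} s^2·G_p(s) = 24·3·7 / 4560 = 21/190.
r(t) = t^2 gives R(s) = 2/s^3.
e_ss = 2/K_a = 2/(21/190) = 380/21.

380/21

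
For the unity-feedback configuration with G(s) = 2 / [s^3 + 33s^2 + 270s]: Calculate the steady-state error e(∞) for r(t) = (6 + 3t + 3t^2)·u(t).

infinity

Factoring s from the denominator leaves a polynomial with constant term 270, so the system is type 1. Taking each input component in turn:
  • 6: tracked with zero error.
  • 3t: e_ss = 3/K_v with K_v=1/135 → 405.
  • 3t^2: a type-1 system cannot track it, e_ss → ∞.
The unbounded component dominates.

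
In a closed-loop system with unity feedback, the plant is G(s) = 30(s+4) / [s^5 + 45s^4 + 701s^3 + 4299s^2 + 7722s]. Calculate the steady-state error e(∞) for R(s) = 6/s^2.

The denominator has no term below 7722s — 1 pole at s=0, type 1.
K_v = lim_{s→0} s·G(s) = 30·4 / 7722 = 20/1287.
e_ss = 6/K_v = 6/(20/1287) = 386.1.

386.1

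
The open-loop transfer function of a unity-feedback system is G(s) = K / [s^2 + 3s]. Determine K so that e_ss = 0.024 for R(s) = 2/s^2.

250

Factoring s from the denominator leaves a polynomial with constant term 3, so the system is type 1.
K_v = lim_{s→0} s·G(s) = K / 3 = (1/3)·K.
e_ss = 2/K_v = 0.024 ⇒ K_v = 250/3 ⇒ K = (250/3)/(1/3) = 250.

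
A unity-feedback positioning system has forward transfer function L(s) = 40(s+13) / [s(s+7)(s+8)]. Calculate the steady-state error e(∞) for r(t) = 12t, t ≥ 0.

The open loop has one pole at the origin → type 1 system.
K_v = lim_{s→0} s·L(s) = 40·13 / (7·8) = 65/7.
e_ss = 12/K_v = 12/(65/7) = 84/65.

84/65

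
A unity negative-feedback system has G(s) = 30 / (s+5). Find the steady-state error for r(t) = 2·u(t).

2/7

System type = 0 (no poles at s=0).
K_p = lim_{s→0} G(s) = 30 / (5) = 6.
e_ss = 2/(1 + K_p) = 2/7.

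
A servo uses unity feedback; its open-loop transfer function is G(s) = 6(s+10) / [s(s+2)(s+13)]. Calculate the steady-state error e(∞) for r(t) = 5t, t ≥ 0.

13/6

G(s) has one factor of s in the denominator, so the system is type 1.
K_v = lim_{s→0} s·G(s) = 6·10 / (2·13) = 30/13.
e_ss = 5/K_v = 5/(30/13) = 13/6.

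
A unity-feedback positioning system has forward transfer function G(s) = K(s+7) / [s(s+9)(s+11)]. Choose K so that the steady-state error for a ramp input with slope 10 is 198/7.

5

The open loop has one pole at the origin → type 1 system.
K_v = lim_{s→0} s·G(s) = K·7 / (9·11) = (7/99)·K.
e_ss = 10/K_v = 198/7 ⇒ K_v = 35/99 ⇒ K = (35/99)/(7/99) = 5.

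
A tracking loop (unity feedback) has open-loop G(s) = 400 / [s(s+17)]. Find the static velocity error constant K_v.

The open loop has one pole at the origin → type 1 system.
K_v = lim_{s→0} s·G(s) = 400 / (17) = 400/17.

400/17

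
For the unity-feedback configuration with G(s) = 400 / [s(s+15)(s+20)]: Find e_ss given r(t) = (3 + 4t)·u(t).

3

G(s) has one factor of s in the denominator, so the system is type 1. Taking each input component in turn:
  • 3: tracked with zero error.
  • 4t: e_ss = 4/K_v with K_v=4/3 → 3.
Total e_ss = 3.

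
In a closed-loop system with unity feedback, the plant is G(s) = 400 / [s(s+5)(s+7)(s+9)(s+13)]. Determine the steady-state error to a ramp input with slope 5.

One free integrator in G(s): this is a type 1 system.
K_v = lim_{s→0} s·G(s) = 400 / (5·7·9·13) = 80/819.
e_ss = 5/K_v = 5/(80/819) = 51.1875.

51.1875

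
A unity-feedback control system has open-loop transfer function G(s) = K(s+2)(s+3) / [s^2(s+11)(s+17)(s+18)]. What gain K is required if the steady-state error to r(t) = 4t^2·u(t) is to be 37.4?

120

Two free integrators in G(s): this is a type 2 system.
K_a = lim_{s→0} s^2·G(s) = K·2·3 / (11·17·18) = (1/561)·K.
e_ss = 8/K_a = 37.4 ⇒ K_a = 40/187 ⇒ K = (40/187)/(1/561) = 120.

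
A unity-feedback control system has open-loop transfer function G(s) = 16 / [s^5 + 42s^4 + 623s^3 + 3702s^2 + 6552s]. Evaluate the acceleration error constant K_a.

0

Lowest-order denominator term is 6552s, so the open loop has 1 pole at the origin → type 1 system.
K_a = lim_{s→0} s^2·G(s) = 0 (the extra factor of s kills the finite limit).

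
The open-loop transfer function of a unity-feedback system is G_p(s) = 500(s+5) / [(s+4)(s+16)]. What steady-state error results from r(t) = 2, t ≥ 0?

32/641

The open loop has no poles at the origin → type 0 system.
K_p = lim_{s→0} G_p(s) = 500·5 / (4·16) = 39.0625.
e_ss = 2/(1 + K_p) = 2/40.0625 = 32/641.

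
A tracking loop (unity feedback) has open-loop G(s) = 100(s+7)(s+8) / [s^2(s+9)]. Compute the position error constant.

infinity

K_p = lim_{s→0} G(s); with 2 poles at the origin the limit diverges, so K_p = ∞.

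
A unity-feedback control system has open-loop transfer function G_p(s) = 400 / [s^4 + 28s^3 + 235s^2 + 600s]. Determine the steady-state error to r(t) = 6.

Lowest-order denominator term is 600s, so the open loop has 1 pole at the origin → type 1 system.
A type-1 system has K_p = ∞, so it tracks a step input with zero steady-state error.

0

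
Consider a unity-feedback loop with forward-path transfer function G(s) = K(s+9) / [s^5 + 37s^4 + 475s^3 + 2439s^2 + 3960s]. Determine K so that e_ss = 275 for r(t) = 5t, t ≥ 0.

8

Lowest-order denominator term is 3960s, so the open loop has 1 pole at the origin → type 1 system.
K_v = lim_{s→0} s·G(s) = K·9 / 3960 = (1/440)·K.
e_ss = 5/K_v = 275 ⇒ K_v = 1/55 ⇒ K = (1/55)/(1/440) = 8.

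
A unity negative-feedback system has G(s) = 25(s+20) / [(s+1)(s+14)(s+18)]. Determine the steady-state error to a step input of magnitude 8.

126/47

The open loop has no poles at the origin → type 0 system.
K_p = lim_{s→0} G(s) = 25·20 / (1·14·18) = 125/63.
e_ss = 8/(1 + K_p) = 8/(188/63) = 126/47.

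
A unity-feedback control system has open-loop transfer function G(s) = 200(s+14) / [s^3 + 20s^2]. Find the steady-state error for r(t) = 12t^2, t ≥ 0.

6/35

Lowest-order denominator term is 20s^2, so the open loop has 2 poles at the origin → type 2 system.
K_a = lim_{s→0} s^2·G(s) = 200·14 / 20 = 140.
r(t) = 12t^2 gives R(s) = 24/s^3.
e_ss = 24/K_a = 24/140 = 6/35.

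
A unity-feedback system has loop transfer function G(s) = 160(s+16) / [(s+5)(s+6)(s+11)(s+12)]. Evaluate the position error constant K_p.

64/99

System type = 0 (no poles at s=0).
K_p = lim_{s→0} G(s) = 160·16 / (5·6·11·12) = 64/99.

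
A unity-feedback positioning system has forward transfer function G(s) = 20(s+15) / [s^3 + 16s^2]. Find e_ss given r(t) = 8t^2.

The denominator has no term below 16s^2 — 2 poles at s=0, type 2.
K_a = lim_{s→0} s^2·G(s) = 20·15 / 16 = 18.75.
r(t) = 8t^2 gives R(s) = 16/s^3.
e_ss = 16/K_a = 16/18.75 = 64/75.

64/75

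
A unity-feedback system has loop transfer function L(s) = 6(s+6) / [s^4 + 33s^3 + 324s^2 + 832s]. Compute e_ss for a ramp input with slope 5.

The denominator has no term below 832s — 1 pole at s=0, type 1.
K_v = lim_{s→0} s·L(s) = 6·6 / 832 = 9/208.
e_ss = 5/K_v = 5/(9/208) = 1040/9.

1040/9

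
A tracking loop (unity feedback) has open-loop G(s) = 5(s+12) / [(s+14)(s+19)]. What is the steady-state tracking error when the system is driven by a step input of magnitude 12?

System type = 0 (no poles at s=0).
K_p = lim_{s→0} G(s) = 5·12 / (14·19) = 30/133.
e_ss = 12/(1 + K_p) = 12/(163/133) = 1596/163.

1596/163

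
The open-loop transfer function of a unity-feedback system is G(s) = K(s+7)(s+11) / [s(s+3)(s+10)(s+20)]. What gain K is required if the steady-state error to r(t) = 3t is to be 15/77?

One free integrator in G(s): this is a type 1 system.
K_v = lim_{s→0} s·G(s) = K·7·11 / (3·10·20) = (77/600)·K.
e_ss = 3/K_v = 15/77 ⇒ K_v = 15.4 ⇒ K = 15.4/(77/600) = 120.

120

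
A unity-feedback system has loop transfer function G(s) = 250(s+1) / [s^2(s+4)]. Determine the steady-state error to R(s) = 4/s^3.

0.064

System type = 2 (two poles at s=0).
K_a = lim_{s→0} s^2·G(s) = 250·1 / (4) = 62.5.
r(t) = 2t^2 gives R(s) = 4/s^3.
e_ss = 4/K_a = 4/62.5 = 0.064.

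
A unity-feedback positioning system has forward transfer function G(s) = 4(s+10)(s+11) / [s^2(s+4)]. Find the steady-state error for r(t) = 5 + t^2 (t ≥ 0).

1/55

The open loop has two poles at the origin → type 2 system. Treating each term separately:
  • 5: tracked with zero error.
  • t^2: e_ss = 2/K_a with K_a=110 → 1/55.
Total e_ss = 1/55.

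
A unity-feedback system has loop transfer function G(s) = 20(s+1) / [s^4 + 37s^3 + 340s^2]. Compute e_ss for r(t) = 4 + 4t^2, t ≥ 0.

136

Lowest-order denominator term is 340s^2, so the open loop has 2 poles at the origin → type 2 system. Taking each input component in turn:
  • 4: tracked with zero error.
  • 4t^2: e_ss = 8/K_a with K_a=1/17 → 136.
Total e_ss = 136.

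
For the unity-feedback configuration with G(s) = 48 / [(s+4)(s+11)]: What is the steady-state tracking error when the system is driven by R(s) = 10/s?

110/23

System type = 0 (no poles at s=0).
K_p = lim_{s→0} G(s) = 48 / (4·11) = 12/11.
e_ss = 10/(1 + K_p) = 10/(23/11) = 110/23.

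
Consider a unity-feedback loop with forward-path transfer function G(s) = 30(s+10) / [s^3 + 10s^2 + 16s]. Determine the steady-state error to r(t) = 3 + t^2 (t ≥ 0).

infinity

Lowest-order denominator term is 16s, so the open loop has 1 pole at the origin → type 1 system. Treating each term separately:
  • 3: tracked with zero error.
  • t^2: a type-1 system cannot track it, e_ss → ∞.
The unbounded component dominates.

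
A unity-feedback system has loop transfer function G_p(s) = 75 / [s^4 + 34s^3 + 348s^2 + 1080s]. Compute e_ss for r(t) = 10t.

The denominator has no term below 1080s — 1 pole at s=0, type 1.
K_v = lim_{s→0} s·G_p(s) = 75 / 1080 = 5/72.
e_ss = 10/K_v = 10/(5/72) = 144.

144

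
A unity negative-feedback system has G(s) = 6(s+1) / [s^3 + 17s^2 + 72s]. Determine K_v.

1/12

Factoring s from the denominator leaves a polynomial with constant term 72, so the system is type 1.
K_v = lim_{s→0} s·G(s) = 6·1 / 72 = 1/12.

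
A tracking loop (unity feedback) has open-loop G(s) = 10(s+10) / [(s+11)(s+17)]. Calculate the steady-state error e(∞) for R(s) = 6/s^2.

No free integrators in G(s): this is a type 0 system.
For a type-0 system K_v = 0, so e_ss to a ramp input is unbounded.

infinity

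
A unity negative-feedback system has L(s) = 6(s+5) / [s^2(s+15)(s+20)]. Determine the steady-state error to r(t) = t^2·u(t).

20

Two free integrators in L(s): this is a type 2 system.
K_a = lim_{s→0} s^2·L(s) = 6·5 / (15·20) = 0.1.
r(t) = t^2 gives R(s) = 2/s^3.
e_ss = 2/K_a = 2/0.1 = 20.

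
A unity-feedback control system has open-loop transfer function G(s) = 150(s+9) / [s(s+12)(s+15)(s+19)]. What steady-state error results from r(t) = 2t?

76/15

System type = 1 (one pole at s=0).
K_v = lim_{s→0} s·G(s) = 150·9 / (12·15·19) = 15/38.
e_ss = 2/K_v = 2/(15/38) = 76/15.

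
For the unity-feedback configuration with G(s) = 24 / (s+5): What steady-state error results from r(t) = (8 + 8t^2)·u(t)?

infinity

No free integrators in G(s): this is a type 0 system. Treating each term separately:
  • 8: e_ss = 8/(1+K_p) with K_p=4.8 → 40/29.
  • 8t^2: a type-0 system cannot track it, e_ss → ∞.
The unbounded component dominates.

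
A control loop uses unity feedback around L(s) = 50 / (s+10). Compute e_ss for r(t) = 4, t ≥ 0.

L(s) has no factors of s in the denominator, so the system is type 0.
K_p = lim_{s→0} L(s) = 50 / (10) = 5.
e_ss = 4/(1 + K_p) = 4/6 = 2/3.

2/3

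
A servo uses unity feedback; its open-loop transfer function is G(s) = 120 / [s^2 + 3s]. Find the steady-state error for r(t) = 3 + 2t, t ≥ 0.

Factoring s from the denominator leaves a polynomial with constant term 3, so the system is type 1. Treating each term separately:
  • 3: tracked with zero error.
  • 2t: e_ss = 2/K_v with K_v=40 → 0.05.
Total e_ss = 0.05.

0.05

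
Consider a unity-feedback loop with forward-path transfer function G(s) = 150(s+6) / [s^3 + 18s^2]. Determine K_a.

50

Lowest-order denominator term is 18s^2, so the open loop has 2 poles at the origin → type 2 system.
K_a = lim_{s→0} s^2·G(s) = 150·6 / 18 = 50.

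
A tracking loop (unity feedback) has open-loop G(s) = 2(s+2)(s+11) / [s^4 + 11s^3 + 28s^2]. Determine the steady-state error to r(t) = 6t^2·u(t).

Lowest-order denominator term is 28s^2, so the open loop has 2 poles at the origin → type 2 system.
K_a = lim_{s→0} s^2·G(s) = 2·2·11 / 28 = 11/7.
r(t) = 6t^2 gives R(s) = 12/s^3.
e_ss = 12/K_a = 12/(11/7) = 84/11.

84/11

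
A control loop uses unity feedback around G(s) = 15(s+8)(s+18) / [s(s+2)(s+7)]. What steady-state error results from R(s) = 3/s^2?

The open loop has one pole at the origin → type 1 system.
K_v = lim_{s→0} s·G(s) = 15·8·18 / (2·7) = 1080/7.
e_ss = 3/K_v = 3/(1080/7) = 7/360.

7/360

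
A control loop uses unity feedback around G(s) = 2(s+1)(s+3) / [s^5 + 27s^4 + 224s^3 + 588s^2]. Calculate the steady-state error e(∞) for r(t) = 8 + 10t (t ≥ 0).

Lowest-order denominator term is 588s^2, so the open loop has 2 poles at the origin → type 2 system. Treating each term separately:
  • 8: tracked with zero error.
  • 10t: tracked with zero error.
Total e_ss = 0.

0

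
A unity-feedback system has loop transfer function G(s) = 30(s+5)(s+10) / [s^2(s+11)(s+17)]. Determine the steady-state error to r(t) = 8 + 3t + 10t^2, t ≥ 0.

Two free integrators in G(s): this is a type 2 system. By superposition:
  • 8: tracked with zero error.
  • 3t: tracked with zero error.
  • 10t^2: e_ss = 20/K_a with K_a=1500/187 → 187/75.
Total e_ss = 187/75.

187/75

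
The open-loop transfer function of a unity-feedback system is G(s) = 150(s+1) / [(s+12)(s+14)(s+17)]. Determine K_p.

System type = 0 (no poles at s=0).
K_p = lim_{s→0} G(s) = 150·1 / (12·14·17) = 25/476.

25/476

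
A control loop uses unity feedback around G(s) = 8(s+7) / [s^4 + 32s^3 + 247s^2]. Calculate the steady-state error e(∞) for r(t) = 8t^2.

Lowest-order denominator term is 247s^2, so the open loop has 2 poles at the origin → type 2 system.
K_a = lim_{s→0} s^2·G(s) = 8·7 / 247 = 56/247.
r(t) = 8t^2 gives R(s) = 16/s^3.
e_ss = 16/K_a = 16/(56/247) = 494/7.

494/7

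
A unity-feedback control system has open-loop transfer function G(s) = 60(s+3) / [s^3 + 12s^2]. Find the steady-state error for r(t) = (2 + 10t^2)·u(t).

4/3

Lowest-order denominator term is 12s^2, so the open loop has 2 poles at the origin → type 2 system. By superposition:
  • 2: tracked with zero error.
  • 10t^2: e_ss = 20/K_a with K_a=15 → 4/3.
Total e_ss = 4/3.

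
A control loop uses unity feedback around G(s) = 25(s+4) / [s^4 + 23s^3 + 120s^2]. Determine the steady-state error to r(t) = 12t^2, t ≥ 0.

Factoring s^2 from the denominator leaves a polynomial with constant term 120, so the system is type 2.
K_a = lim_{s→0} s^2·G(s) = 25·4 / 120 = 5/6.
r(t) = 12t^2 gives R(s) = 24/s^3.
e_ss = 24/K_a = 24/(5/6) = 28.8.

28.8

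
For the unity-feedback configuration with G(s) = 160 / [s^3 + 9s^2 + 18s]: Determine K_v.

80/9

The denominator has no term below 18s — 1 pole at s=0, type 1.
K_v = lim_{s→0} s·G(s) = 160 / 18 = 80/9.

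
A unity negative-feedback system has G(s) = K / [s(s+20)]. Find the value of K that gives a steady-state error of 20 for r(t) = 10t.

10

G(s) has one factor of s in the denominator, so the system is type 1.
K_v = lim_{s→0} s·G(s) = K / (20) = 0.05·K.
e_ss = 10/K_v = 20 ⇒ K_v = 0.5 ⇒ K = 0.5/0.05 = 10.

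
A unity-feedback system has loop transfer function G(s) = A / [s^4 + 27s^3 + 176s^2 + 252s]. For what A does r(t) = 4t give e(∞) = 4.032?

Factoring s from the denominator leaves a polynomial with constant term 252, so the system is type 1.
K_v = lim_{s→0} s·G(s) = A / 252 = (1/252)·A.
e_ss = 4/K_v = 4.032 ⇒ K_v = 125/126 ⇒ A = (125/126)/(1/252) = 250.

250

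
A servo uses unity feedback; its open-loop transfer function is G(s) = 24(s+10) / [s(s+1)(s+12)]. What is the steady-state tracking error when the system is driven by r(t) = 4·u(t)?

The open loop has one pole at the origin → type 1 system.
A type-1 system has K_p = ∞, so it tracks a step input with zero steady-state error.

0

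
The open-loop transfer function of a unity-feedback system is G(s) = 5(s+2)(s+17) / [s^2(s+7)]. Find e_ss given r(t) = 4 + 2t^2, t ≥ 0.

G(s) has two factors of s in the denominator, so the system is type 2. Taking each input component in turn:
  • 4: tracked with zero error.
  • 2t^2: e_ss = 4/K_a with K_a=170/7 → 14/85.
Total e_ss = 14/85.

14/85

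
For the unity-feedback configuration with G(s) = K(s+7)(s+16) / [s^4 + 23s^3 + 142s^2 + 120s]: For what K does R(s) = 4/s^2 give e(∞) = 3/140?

200

Factoring s from the denominator leaves a polynomial with constant term 120, so the system is type 1.
K_v = lim_{s→0} s·G(s) = K·7·16 / 120 = (14/15)·K.
e_ss = 4/K_v = 3/140 ⇒ K_v = 560/3 ⇒ K = (560/3)/(14/15) = 200.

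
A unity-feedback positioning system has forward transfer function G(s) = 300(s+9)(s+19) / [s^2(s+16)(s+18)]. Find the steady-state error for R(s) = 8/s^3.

Two free integrators in G(s): this is a type 2 system.
K_a = lim_{s→0} s^2·G(s) = 300·9·19 / (16·18) = 178.125.
r(t) = 4t^2 gives R(s) = 8/s^3.
e_ss = 8/K_a = 8/178.125 = 64/1425.

64/1425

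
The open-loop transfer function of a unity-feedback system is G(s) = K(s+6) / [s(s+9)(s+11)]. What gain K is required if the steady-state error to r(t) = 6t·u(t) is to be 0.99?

One free integrator in G(s): this is a type 1 system.
K_v = lim_{s→0} s·G(s) = K·6 / (9·11) = (2/33)·K.
e_ss = 6/K_v = 0.99 ⇒ K_v = 200/33 ⇒ K = (200/33)/(2/33) = 100.

100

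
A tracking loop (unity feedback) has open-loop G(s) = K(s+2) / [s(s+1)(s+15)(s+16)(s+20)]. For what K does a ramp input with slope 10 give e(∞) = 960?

One free integrator in G(s): this is a type 1 system.
K_v = lim_{s→0} s·G(s) = K·2 / (1·15·16·20) = (1/2400)·K.
e_ss = 10/K_v = 960 ⇒ K_v = 1/96 ⇒ K = (1/96)/(1/2400) = 25.

25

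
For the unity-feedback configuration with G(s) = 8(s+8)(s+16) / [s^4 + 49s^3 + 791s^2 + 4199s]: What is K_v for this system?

The denominator has no term below 4199s — 1 pole at s=0, type 1.
K_v = lim_{s→0} s·G(s) = 8·8·16 / 4199 = 1024/4199.

1024/4199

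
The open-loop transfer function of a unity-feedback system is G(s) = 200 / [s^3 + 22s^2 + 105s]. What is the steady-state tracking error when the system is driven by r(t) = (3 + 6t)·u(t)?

Lowest-order denominator term is 105s, so the open loop has 1 pole at the origin → type 1 system. By superposition:
  • 3: tracked with zero error.
  • 6t: e_ss = 6/K_v with K_v=40/21 → 3.15.
Total e_ss = 3.15.

3.15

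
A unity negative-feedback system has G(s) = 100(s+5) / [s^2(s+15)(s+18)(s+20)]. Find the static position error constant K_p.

K_p = lim_{s→0} G(s); with 2 poles at the origin the limit diverges, so K_p = ∞.

infinity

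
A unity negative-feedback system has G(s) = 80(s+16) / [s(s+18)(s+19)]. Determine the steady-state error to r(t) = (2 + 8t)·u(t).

2.1375

G(s) has one factor of s in the denominator, so the system is type 1. Treating each term separately:
  • 2: tracked with zero error.
  • 8t: e_ss = 8/K_v with K_v=640/171 → 2.1375.
Total e_ss = 2.1375.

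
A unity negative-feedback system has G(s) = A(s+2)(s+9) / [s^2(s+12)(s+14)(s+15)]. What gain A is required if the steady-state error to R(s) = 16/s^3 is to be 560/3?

12

Two free integrators in G(s): this is a type 2 system.
K_a = lim_{s→0} s^2·G(s) = A·2·9 / (12·14·15) = (1/140)·A.
e_ss = 16/K_a = 560/3 ⇒ K_a = 3/35 ⇒ A = (3/35)/(1/140) = 12.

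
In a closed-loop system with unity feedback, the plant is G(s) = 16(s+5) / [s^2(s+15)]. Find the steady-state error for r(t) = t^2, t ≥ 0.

Two free integrators in G(s): this is a type 2 system.
K_a = lim_{s→0} s^2·G(s) = 16·5 / (15) = 16/3.
r(t) = t^2 gives R(s) = 2/s^3.
e_ss = 2/K_a = 2/(16/3) = 0.375.

0.375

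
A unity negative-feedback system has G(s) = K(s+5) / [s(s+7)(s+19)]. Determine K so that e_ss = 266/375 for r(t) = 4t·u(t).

System type = 1 (one pole at s=0).
K_v = lim_{s→0} s·G(s) = K·5 / (7·19) = (5/133)·K.
e_ss = 4/K_v = 266/375 ⇒ K_v = 750/133 ⇒ K = (750/133)/(5/133) = 150.

150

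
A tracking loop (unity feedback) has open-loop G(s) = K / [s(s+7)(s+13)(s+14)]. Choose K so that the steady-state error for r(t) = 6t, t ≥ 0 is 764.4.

System type = 1 (one pole at s=0).
K_v = lim_{s→0} s·G(s) = K / (7·13·14) = (1/1274)·K.
e_ss = 6/K_v = 764.4 ⇒ K_v = 5/637 ⇒ K = (5/637)/(1/1274) = 10.

10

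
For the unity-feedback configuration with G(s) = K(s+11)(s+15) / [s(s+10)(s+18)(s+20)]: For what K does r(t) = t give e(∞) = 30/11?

8

The open loop has one pole at the origin → type 1 system.
K_v = lim_{s→0} s·G(s) = K·11·15 / (10·18·20) = (11/240)·K.
e_ss = 1/K_v = 30/11 ⇒ K_v = 11/30 ⇒ K = (11/30)/(11/240) = 8.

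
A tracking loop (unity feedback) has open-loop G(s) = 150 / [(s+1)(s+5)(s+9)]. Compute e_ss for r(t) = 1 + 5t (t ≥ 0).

No free integrators in G(s): this is a type 0 system. Taking each input component in turn:
  • 1: e_ss = 1/(1+K_p) with K_p=10/3 → 3/13.
  • 5t: a type-0 system cannot track it, e_ss → ∞.
The unbounded component dominates.

infinity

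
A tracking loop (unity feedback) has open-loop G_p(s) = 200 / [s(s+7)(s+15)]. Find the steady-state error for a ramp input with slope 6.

G_p(s) has one factor of s in the denominator, so the system is type 1.
K_v = lim_{s→0} s·G_p(s) = 200 / (7·15) = 40/21.
e_ss = 6/K_v = 6/(40/21) = 3.15.

3.15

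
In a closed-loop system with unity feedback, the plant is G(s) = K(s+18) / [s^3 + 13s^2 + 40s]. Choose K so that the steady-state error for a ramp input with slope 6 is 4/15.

50

Factoring s from the denominator leaves a polynomial with constant term 40, so the system is type 1.
K_v = lim_{s→0} s·G(s) = K·18 / 40 = 0.45·K.
e_ss = 6/K_v = 4/15 ⇒ K_v = 22.5 ⇒ K = 22.5/0.45 = 50.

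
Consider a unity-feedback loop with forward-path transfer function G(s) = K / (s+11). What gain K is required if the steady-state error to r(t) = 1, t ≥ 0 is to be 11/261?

G(s) has no factors of s in the denominator, so the system is type 0.
K_p = lim_{s→0} G(s) = K / (11) = (1/11)·K.
e_ss = 1/(1 + K_p) = 11/261 ⇒ 1 + (1/11)·K = 261/11 ⇒ K = 250.

250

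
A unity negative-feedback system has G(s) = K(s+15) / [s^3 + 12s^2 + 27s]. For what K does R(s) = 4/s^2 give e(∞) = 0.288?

Lowest-order denominator term is 27s, so the open loop has 1 pole at the origin → type 1 system.
K_v = lim_{s→0} s·G(s) = K·15 / 27 = (5/9)·K.
e_ss = 4/K_v = 0.288 ⇒ K_v = 125/9 ⇒ K = (125/9)/(5/9) = 25.

25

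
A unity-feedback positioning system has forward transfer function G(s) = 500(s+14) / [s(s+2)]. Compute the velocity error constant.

3500

G(s) has one factor of s in the denominator, so the system is type 1.
K_v = lim_{s→0} s·G(s) = 500·14 / (2) = 3500.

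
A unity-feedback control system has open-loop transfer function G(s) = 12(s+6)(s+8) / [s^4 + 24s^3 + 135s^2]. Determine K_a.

The denominator has no term below 135s^2 — 2 poles at s=0, type 2.
K_a = lim_{s→0} s^2·G(s) = 12·6·8 / 135 = 64/15.

64/15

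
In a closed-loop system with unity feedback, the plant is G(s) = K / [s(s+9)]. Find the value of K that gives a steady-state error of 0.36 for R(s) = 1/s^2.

G(s) has one factor of s in the denominator, so the system is type 1.
K_v = lim_{s→0} s·G(s) = K / (9) = (1/9)·K.
e_ss = 1/K_v = 0.36 ⇒ K_v = 25/9 ⇒ K = (25/9)/(1/9) = 25.

25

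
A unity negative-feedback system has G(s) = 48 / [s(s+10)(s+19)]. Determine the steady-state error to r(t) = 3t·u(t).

One free integrator in G(s): this is a type 1 system.
K_v = lim_{s→0} s·G(s) = 48 / (10·19) = 24/95.
e_ss = 3/K_v = 3/(24/95) = 11.875.

11.875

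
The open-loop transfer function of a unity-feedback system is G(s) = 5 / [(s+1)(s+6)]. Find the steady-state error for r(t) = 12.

72/11

System type = 0 (no poles at s=0).
K_p = lim_{s→0} G(s) = 5 / (1·6) = 5/6.
e_ss = 12/(1 + K_p) = 12/(11/6) = 72/11.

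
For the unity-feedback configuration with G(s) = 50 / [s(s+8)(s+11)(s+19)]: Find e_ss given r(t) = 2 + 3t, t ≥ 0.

100.32

System type = 1 (one pole at s=0). Taking each input component in turn:
  • 2: tracked with zero error.
  • 3t: e_ss = 3/K_v with K_v=25/836 → 100.32.
Total e_ss = 100.32.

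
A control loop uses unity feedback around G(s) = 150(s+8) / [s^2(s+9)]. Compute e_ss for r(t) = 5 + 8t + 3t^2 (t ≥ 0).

Two free integrators in G(s): this is a type 2 system. By superposition:
  • 5: tracked with zero error.
  • 8t: tracked with zero error.
  • 3t^2: e_ss = 6/K_a with K_a=400/3 → 0.045.
Total e_ss = 0.045.

0.045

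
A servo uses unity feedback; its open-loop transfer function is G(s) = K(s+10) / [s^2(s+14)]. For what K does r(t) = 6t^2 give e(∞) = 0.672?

Two free integrators in G(s): this is a type 2 system.
K_a = lim_{s→0} s^2·G(s) = K·10 / (14) = (5/7)·K.
e_ss = 12/K_a = 0.672 ⇒ K_a = 125/7 ⇒ K = (125/7)/(5/7) = 25.

25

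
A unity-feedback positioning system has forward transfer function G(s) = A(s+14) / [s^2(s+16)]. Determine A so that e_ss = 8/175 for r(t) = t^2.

50

Two free integrators in G(s): this is a type 2 system.
K_a = lim_{s→0} s^2·G(s) = A·14 / (16) = 0.875·A.
e_ss = 2/K_a = 8/175 ⇒ K_a = 43.75 ⇒ A = 43.75/0.875 = 50.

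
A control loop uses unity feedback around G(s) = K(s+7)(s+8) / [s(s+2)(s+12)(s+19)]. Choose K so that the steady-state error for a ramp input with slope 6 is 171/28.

8

The open loop has one pole at the origin → type 1 system.
K_v = lim_{s→0} s·G(s) = K·7·8 / (2·12·19) = (7/57)·K.
e_ss = 6/K_v = 171/28 ⇒ K_v = 56/57 ⇒ K = (56/57)/(7/57) = 8.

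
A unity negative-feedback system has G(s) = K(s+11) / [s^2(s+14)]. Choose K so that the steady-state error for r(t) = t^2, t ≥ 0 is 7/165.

System type = 2 (two poles at s=0).
K_a = lim_{s→0} s^2·G(s) = K·11 / (14) = (11/14)·K.
e_ss = 2/K_a = 7/165 ⇒ K_a = 330/7 ⇒ K = (330/7)/(11/14) = 60.

60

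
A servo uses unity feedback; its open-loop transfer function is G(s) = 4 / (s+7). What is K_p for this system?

System type = 0 (no poles at s=0).
K_p = lim_{s→0} G(s) = 4 / (7) = 4/7.

4/7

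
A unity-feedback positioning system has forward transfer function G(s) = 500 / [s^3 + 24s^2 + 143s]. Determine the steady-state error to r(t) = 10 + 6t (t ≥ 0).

1.716

The denominator has no term below 143s — 1 pole at s=0, type 1. Taking each input component in turn:
  • 10: tracked with zero error.
  • 6t: e_ss = 6/K_v with K_v=500/143 → 1.716.
Total e_ss = 1.716.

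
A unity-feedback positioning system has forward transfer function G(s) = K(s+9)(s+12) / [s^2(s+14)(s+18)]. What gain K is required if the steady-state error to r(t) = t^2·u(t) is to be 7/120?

80

G(s) has two factors of s in the denominator, so the system is type 2.
K_a = lim_{s→0} s^2·G(s) = K·9·12 / (14·18) = (3/7)·K.
e_ss = 2/K_a = 7/120 ⇒ K_a = 240/7 ⇒ K = (240/7)/(3/7) = 80.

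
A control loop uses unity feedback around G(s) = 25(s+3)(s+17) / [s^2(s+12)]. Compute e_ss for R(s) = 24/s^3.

Two free integrators in G(s): this is a type 2 system.
K_a = lim_{s→0} s^2·G(s) = 25·3·17 / (12) = 106.25.
r(t) = 12t^2 gives R(s) = 24/s^3.
e_ss = 24/K_a = 24/106.25 = 96/425.

96/425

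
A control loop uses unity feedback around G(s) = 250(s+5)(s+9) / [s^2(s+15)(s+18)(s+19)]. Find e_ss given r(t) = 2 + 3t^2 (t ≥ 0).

2.736

Two free integrators in G(s): this is a type 2 system. Taking each input component in turn:
  • 2: tracked with zero error.
  • 3t^2: e_ss = 6/K_a with K_a=125/57 → 2.736.
Total e_ss = 2.736.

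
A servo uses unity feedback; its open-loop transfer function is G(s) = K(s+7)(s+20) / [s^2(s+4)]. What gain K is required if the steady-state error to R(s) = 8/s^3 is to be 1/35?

8

G(s) has two factors of s in the denominator, so the system is type 2.
K_a = lim_{s→0} s^2·G(s) = K·7·20 / (4) = 35·K.
e_ss = 8/K_a = 1/35 ⇒ K_a = 280 ⇒ K = 280/35 = 8.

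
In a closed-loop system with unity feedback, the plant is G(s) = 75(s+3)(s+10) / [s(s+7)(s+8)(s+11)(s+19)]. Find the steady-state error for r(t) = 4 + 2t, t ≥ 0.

System type = 1 (one pole at s=0). Taking each input component in turn:
  • 4: tracked with zero error.
  • 2t: e_ss = 2/K_v with K_v=1125/5852 → 11704/1125.
Total e_ss = 11704/1125.

11704/1125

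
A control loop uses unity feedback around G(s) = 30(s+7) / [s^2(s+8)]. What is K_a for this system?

System type = 2 (two poles at s=0).
K_a = lim_{s→0} s^2·G(s) = 30·7 / (8) = 26.25.

26.25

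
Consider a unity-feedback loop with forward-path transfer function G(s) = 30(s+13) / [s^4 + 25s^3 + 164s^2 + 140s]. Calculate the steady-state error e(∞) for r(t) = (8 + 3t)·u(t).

Lowest-order denominator term is 140s, so the open loop has 1 pole at the origin → type 1 system. Treating each term separately:
  • 8: tracked with zero error.
  • 3t: e_ss = 3/K_v with K_v=39/14 → 14/13.
Total e_ss = 14/13.

14/13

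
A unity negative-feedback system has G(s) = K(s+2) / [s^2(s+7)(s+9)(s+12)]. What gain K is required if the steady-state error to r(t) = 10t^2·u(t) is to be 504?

The open loop has two poles at the origin → type 2 system.
K_a = lim_{s→0} s^2·G(s) = K·2 / (7·9·12) = (1/378)·K.
e_ss = 20/K_a = 504 ⇒ K_a = 5/126 ⇒ K = (5/126)/(1/378) = 15.

15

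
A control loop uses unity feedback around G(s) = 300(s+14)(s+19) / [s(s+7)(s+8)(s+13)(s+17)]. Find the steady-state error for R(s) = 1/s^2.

221/1425

The open loop has one pole at the origin → type 1 system.
K_v = lim_{s→0} s·G(s) = 300·14·19 / (7·8·13·17) = 1425/221.
e_ss = 1/K_v = 1/(1425/221) = 221/1425.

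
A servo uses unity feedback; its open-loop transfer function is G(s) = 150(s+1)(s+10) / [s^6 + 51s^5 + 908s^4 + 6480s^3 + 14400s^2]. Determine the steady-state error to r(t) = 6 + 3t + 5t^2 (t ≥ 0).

The denominator has no term below 14400s^2 — 2 poles at s=0, type 2. Taking each input component in turn:
  • 6: tracked with zero error.
  • 3t: tracked with zero error.
  • 5t^2: e_ss = 10/K_a with K_a=5/48 → 96.
Total e_ss = 96.

96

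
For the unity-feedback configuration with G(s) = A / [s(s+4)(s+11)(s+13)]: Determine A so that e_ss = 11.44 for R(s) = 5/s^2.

250

G(s) has one factor of s in the denominator, so the system is type 1.
K_v = lim_{s→0} s·G(s) = A / (4·11·13) = (1/572)·A.
e_ss = 5/K_v = 11.44 ⇒ K_v = 125/286 ⇒ A = (125/286)/(1/572) = 250.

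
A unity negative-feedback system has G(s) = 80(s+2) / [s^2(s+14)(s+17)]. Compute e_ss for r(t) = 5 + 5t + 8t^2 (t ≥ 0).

G(s) has two factors of s in the denominator, so the system is type 2. Taking each input component in turn:
  • 5: tracked with zero error.
  • 5t: tracked with zero error.
  • 8t^2: e_ss = 16/K_a with K_a=80/119 → 23.8.
Total e_ss = 23.8.

23.8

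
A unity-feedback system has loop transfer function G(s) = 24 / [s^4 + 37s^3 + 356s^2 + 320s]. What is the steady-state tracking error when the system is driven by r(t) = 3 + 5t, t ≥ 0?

200/3

Factoring s from the denominator leaves a polynomial with constant term 320, so the system is type 1. Taking each input component in turn:
  • 3: tracked with zero error.
  • 5t: e_ss = 5/K_v with K_v=0.075 → 200/3.
Total e_ss = 200/3.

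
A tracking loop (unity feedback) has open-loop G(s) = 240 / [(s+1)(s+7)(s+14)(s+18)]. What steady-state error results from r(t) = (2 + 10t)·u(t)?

No free integrators in G(s): this is a type 0 system. Treating each term separately:
  • 2: e_ss = 2/(1+K_p) with K_p=20/147 → 294/167.
  • 10t: a type-0 system cannot track it, e_ss → ∞.
The unbounded component dominates.

infinity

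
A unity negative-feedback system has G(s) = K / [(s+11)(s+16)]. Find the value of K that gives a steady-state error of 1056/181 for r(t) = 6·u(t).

5

System type = 0 (no poles at s=0).
K_p = lim_{s→0} G(s) = K / (11·16) = (1/176)·K.
e_ss = 6/(1 + K_p) = 1056/181 ⇒ 1 + (1/176)·K = 181/176 ⇒ K = 5.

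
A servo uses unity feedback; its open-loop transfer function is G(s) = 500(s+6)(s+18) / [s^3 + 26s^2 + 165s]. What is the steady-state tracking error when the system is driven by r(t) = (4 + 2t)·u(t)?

11/1800

Lowest-order denominator term is 165s, so the open loop has 1 pole at the origin → type 1 system. Taking each input component in turn:
  • 4: tracked with zero error.
  • 2t: e_ss = 2/K_v with K_v=3600/11 → 11/1800.
Total e_ss = 11/1800.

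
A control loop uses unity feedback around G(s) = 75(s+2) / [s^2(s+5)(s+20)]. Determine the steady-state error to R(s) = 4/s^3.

8/3

The open loop has two poles at the origin → type 2 system.
K_a = lim_{s→0} s^2·G(s) = 75·2 / (5·20) = 1.5.
r(t) = 2t^2 gives R(s) = 4/s^3.
e_ss = 4/K_a = 4/1.5 = 8/3.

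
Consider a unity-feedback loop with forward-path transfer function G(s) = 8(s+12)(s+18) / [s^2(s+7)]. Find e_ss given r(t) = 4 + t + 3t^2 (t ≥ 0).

System type = 2 (two poles at s=0). By superposition:
  • 4: tracked with zero error.
  • t: tracked with zero error.
  • 3t^2: e_ss = 6/K_a with K_a=1728/7 → 7/288.
Total e_ss = 7/288.

7/288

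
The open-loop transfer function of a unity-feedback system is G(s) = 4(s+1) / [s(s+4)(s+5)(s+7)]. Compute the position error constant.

infinity

K_p = lim_{s→0} G(s); with 1 pole at the origin the limit diverges, so K_p = ∞.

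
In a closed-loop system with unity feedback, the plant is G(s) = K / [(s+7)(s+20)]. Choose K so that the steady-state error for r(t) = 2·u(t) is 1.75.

G(s) has no factors of s in the denominator, so the system is type 0.
K_p = lim_{s→0} G(s) = K / (7·20) = (1/140)·K.
e_ss = 2/(1 + K_p) = 1.75 ⇒ 1 + (1/140)·K = 8/7 ⇒ K = 20.

20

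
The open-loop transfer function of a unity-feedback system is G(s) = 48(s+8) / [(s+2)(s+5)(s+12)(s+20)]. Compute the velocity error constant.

System type = 0 (no poles at s=0).
K_v = lim_{s→0} s·G(s) = 0 (the extra factor of s kills the finite limit).

0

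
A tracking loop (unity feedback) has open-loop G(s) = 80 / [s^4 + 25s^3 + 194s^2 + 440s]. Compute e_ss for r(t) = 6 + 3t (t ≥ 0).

16.5

The denominator has no term below 440s — 1 pole at s=0, type 1. By superposition:
  • 6: tracked with zero error.
  • 3t: e_ss = 3/K_v with K_v=2/11 → 16.5.
Total e_ss = 16.5.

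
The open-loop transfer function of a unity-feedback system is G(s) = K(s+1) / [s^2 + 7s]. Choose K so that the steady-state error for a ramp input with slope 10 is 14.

5

The denominator has no term below 7s — 1 pole at s=0, type 1.
K_v = lim_{s→0} s·G(s) = K·1 / 7 = (1/7)·K.
e_ss = 10/K_v = 14 ⇒ K_v = 5/7 ⇒ K = (5/7)/(1/7) = 5.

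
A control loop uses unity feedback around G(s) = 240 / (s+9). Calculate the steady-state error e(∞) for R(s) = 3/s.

System type = 0 (no poles at s=0).
K_p = lim_{s→0} G(s) = 240 / (9) = 80/3.
e_ss = 3/(1 + K_p) = 3/(83/3) = 9/83.

9/83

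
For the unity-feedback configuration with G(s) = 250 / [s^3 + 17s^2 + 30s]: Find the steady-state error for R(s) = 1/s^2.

Lowest-order denominator term is 30s, so the open loop has 1 pole at the origin → type 1 system.
K_v = lim_{s→0} s·G(s) = 250 / 30 = 25/3.
e_ss = 1/K_v = 1/(25/3) = 0.12.

0.12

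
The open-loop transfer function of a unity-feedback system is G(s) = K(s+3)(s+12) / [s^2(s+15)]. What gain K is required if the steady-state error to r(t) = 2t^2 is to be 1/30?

50

System type = 2 (two poles at s=0).
K_a = lim_{s→0} s^2·G(s) = K·3·12 / (15) = 2.4·K.
e_ss = 4/K_a = 1/30 ⇒ K_a = 120 ⇒ K = 120/2.4 = 50.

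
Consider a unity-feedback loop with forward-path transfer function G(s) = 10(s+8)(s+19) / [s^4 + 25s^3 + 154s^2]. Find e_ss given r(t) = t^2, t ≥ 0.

Factoring s^2 from the denominator leaves a polynomial with constant term 154, so the system is type 2.
K_a = lim_{s→0} s^2·G(s) = 10·8·19 / 154 = 760/77.
r(t) = t^2 gives R(s) = 2/s^3.
e_ss = 2/K_a = 2/(760/77) = 77/380.

77/380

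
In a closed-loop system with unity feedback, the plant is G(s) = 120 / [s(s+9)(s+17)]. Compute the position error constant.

infinity

K_p = lim_{s→0} G(s); with 1 pole at the origin the limit diverges, so K_p = ∞.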